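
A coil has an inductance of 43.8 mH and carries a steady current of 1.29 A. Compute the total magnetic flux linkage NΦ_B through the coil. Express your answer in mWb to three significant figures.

From L = NΦ_B/I, the flux linkage is NΦ_B = LI.
NΦ_B = (4.380×10^-2 H)(1.29 A) = 5.650×10^-2 Wb.

NΦ_B ≈ 56.5 mWb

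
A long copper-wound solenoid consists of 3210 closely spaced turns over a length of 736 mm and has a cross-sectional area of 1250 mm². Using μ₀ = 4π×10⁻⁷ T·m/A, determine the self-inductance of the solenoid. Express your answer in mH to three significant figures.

A = 1250 mm² = 1.250×10^-3 m².
For a long solenoid, L = μ₀N²A/ℓ.
L = (4π×10⁻⁷)(3210)²(1.250×10^-3)/(0.736 m) = 2.199×10^-2 H.

L ≈ 22.0 mH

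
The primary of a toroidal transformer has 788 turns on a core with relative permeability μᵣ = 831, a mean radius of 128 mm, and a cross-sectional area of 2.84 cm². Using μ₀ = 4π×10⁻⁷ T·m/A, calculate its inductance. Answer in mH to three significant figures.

For a thin toroid, L = μ₀μᵣN²A/(2πR).
L = (4π×10⁻⁷)(831)(788)²(2.840×10^-4) / (2π×0.128 m) = 0.229 H.

L ≈ 229 mH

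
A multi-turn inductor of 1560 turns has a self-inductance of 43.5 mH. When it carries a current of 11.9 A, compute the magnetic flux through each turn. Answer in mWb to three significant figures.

Φ_B ≈ 0.332 mWb

From L = NΦ_B/I, the flux per turn is Φ_B = LI/N.
Φ_B = (4.350×10^-2 H)(11.9 A)/1560 = 3.318×10^-4 Wb.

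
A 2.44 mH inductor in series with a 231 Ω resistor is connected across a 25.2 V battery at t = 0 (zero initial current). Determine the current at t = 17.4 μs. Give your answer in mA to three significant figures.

I ≈ 88.1 mA

τ = L/R = 2.440×10^-3/231 = 1.056×10^-5 s; final current I_∞ = ε/R = 25.2/231 = 0.1091 A.
I(t) = I_∞(1 − e^(−t/τ)) with t/τ = 1.647.
I = (0.1091)(1 − e^(−1.647)) = 8.808×10^-2 A.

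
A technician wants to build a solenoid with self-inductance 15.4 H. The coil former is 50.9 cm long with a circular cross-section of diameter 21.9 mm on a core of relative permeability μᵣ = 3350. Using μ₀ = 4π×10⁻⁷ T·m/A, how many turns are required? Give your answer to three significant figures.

A = π(d/2)² = π(1.095×10^-2 m)² = 3.767×10^-4 m².
From L = μ₀μᵣN²A/ℓ, N = √(Lℓ / (μ₀μᵣA)).
N = √[(15.4)(0.509) / ((4π×10⁻⁷)(3350)×3.767×10^-4)] = √(4.943×10^6) ≈ 2223.3.

N ≈ 2220 turns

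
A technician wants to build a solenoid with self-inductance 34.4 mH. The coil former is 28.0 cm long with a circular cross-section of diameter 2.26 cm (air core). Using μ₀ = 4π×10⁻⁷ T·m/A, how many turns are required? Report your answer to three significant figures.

A = π(d/2)² = π(1.130×10^-2 m)² = 4.011×10^-4 m².
From L = μ₀N²A/ℓ, N = √(Lℓ / (μ₀A)).
N = √[(3.440×10^-2)(0.28) / ((4π×10⁻⁷)×4.011×10^-4)] = √(1.911×10^7) ≈ 4371.2.

N ≈ 4370 turns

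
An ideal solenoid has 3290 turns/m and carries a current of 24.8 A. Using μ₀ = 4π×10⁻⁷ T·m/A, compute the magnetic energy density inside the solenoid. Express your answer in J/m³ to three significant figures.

B = μ₀nI = (4π×10⁻⁷)(3.290×10^3)(24.8) = 0.1025 T.
u = B²/(2μ₀) = (0.1025)²/(2×4π×10⁻⁷) = 4.183×10^3 J/m³.

u ≈ 4180 J/m³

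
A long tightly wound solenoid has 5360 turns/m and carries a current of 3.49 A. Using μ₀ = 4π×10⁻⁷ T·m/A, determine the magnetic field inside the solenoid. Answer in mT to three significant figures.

Inside a long solenoid, B = μ₀nI.
B = (4π×10⁻⁷)(5.360×10^3 m⁻¹)(3.49 A) = 2.351×10^-2 T.

B ≈ 23.5 mT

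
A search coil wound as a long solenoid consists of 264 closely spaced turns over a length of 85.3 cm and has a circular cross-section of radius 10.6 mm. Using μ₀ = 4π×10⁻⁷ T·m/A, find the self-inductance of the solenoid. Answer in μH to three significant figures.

A = πr² = π(1.060×10^-2 m)² = 3.530×10^-4 m².
For a long solenoid, L = μ₀N²A/ℓ.
L = (4π×10⁻⁷)(264)²(3.530×10^-4)/(0.853 m) = 3.624×10^-5 H.

L ≈ 36.2 μH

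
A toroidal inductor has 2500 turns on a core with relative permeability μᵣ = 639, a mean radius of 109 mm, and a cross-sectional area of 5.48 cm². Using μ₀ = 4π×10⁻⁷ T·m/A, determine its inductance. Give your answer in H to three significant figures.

L ≈ 4.02 H

For a thin toroid, L = μ₀μᵣN²A/(2πR).
L = (4π×10⁻⁷)(639)(2500)²(5.480×10^-4) / (2π×0.109 m) = 4.016 H.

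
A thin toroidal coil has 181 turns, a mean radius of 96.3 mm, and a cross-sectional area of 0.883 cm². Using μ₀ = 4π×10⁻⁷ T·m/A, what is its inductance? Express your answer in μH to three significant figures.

For a thin toroid, L = μ₀N²A/(2πR).
L = (4π×10⁻⁷)(181)²(8.830×10^-5) / (2π×9.630×10^-2 m) = 6.008×10^-6 H.

L ≈ 6.01 μH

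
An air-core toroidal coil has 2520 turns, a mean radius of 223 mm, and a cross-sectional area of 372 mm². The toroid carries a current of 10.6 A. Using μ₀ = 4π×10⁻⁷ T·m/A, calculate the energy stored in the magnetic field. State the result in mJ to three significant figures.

U ≈ 119 mJ

L = μ₀N²A/(2πR) = (4π×10⁻⁷)(2520)²(3.720×10^-4)/(2π×0.223) = 2.119×10^-3 H.
U = ½LI² = ½(2.119×10^-3)(10.6)² = 0.119 J.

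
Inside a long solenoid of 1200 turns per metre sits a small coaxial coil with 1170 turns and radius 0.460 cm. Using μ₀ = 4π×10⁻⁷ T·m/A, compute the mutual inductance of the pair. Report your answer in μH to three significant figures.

M ≈ 117 μH

The outer solenoid produces a uniform field B₁ = μ₀n₁I₁ across the inner coil,
so the flux linkage is N₂Φ = N₂B₁A₂ = μ₀n₁N₂A₂·I₁, giving M = μ₀n₁N₂A₂.
A₂ = πr² = π(4.600×10^-3 m)² = 6.648×10^-5 m².
M = (4π×10⁻⁷)(1200)(1170)(6.648×10^-5) = 1.173×10^-4 H.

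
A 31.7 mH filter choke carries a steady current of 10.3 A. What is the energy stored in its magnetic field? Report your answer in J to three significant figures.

U ≈ 1.68 J

Stored magnetic energy: U = ½LI².
U = ½(3.170×10^-2 H)(10.3 A)² = 1.682 J.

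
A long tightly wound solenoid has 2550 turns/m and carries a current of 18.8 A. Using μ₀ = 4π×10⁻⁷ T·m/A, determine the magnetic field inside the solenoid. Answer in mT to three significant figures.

Inside a long solenoid, B = μ₀nI.
B = (4π×10⁻⁷)(2.550×10^3 m⁻¹)(18.8 A) = 6.024×10^-2 T.

B ≈ 60.2 mT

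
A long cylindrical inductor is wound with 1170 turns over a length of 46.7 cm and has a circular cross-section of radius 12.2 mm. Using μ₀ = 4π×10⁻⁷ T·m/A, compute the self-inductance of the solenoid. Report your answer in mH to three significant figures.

L ≈ 1.72 mH

A = πr² = π(1.220×10^-2 m)² = 4.676×10^-4 m².
For a long solenoid, L = μ₀N²A/ℓ.
L = (4π×10⁻⁷)(1170)²(4.676×10^-4)/(0.467 m) = 1.722×10^-3 H.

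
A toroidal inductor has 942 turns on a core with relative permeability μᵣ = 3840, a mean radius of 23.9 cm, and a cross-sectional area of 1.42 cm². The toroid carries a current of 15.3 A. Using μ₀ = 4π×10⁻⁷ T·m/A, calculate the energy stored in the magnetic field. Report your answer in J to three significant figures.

U ≈ 47.4 J

L = μ₀μᵣN²A/(2πR) = (4π×10⁻⁷)(3840)(942)²(1.420×10^-4)/(2π×0.239) = 0.4049 H.
U = ½LI² = ½(0.4049)(15.3)² = 47.39 J.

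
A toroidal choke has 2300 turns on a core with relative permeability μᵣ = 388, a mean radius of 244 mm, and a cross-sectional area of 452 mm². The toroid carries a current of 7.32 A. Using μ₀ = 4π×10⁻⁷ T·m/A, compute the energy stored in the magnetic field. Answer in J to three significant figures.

U ≈ 20.4 J

L = μ₀μᵣN²A/(2πR) = (4π×10⁻⁷)(388)(2300)²(4.520×10^-4)/(2π×0.244) = 0.7604 H.
U = ½LI² = ½(0.7604)(7.32)² = 20.37 J.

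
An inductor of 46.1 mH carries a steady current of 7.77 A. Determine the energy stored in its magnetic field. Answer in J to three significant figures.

U ≈ 1.39 J

Stored magnetic energy: U = ½LI².
U = ½(4.610×10^-2 H)(7.77 A)² = 1.392 J.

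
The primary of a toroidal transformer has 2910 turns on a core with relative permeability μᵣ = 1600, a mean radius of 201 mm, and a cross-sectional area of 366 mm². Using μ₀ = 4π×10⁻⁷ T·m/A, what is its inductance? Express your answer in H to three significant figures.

L ≈ 4.93 H

For a thin toroid, L = μ₀μᵣN²A/(2πR).
L = (4π×10⁻⁷)(1600)(2910)²(3.660×10^-4) / (2π×0.201 m) = 4.934 H.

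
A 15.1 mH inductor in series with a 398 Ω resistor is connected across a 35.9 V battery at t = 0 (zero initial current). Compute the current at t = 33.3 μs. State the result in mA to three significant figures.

I ≈ 52.7 mA

τ = L/R = 1.510×10^-2/398 = 3.794×10^-5 s; final current I_∞ = ε/R = 35.9/398 = 9.020×10^-2 A.
I(t) = I_∞(1 − e^(−t/τ)) with t/τ = 0.878.
I = (9.020×10^-2)(1 − e^(−0.878)) = 5.270×10^-2 A.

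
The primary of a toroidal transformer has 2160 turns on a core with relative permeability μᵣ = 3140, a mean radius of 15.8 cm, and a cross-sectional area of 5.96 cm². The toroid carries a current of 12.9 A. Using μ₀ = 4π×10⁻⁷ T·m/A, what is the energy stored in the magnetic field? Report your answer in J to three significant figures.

U ≈ 920 J

L = μ₀μᵣN²A/(2πR) = (4π×10⁻⁷)(3140)(2160)²(5.960×10^-4)/(2π×0.158) = 11.05 H.
U = ½LI² = ½(11.05)(12.9)² = 919.6 J.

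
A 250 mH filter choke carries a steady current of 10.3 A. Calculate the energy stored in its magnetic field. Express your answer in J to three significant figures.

Stored magnetic energy: U = ½LI².
U = ½(0.25 H)(10.3 A)² = 13.26 J.

U ≈ 13.3 J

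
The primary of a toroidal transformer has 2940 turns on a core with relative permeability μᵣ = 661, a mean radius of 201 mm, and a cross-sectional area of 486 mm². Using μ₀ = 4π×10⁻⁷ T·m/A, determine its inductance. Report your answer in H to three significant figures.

For a thin toroid, L = μ₀μᵣN²A/(2πR).
L = (4π×10⁻⁷)(661)(2940)²(4.860×10^-4) / (2π×0.201 m) = 2.763 H.

L ≈ 2.76 H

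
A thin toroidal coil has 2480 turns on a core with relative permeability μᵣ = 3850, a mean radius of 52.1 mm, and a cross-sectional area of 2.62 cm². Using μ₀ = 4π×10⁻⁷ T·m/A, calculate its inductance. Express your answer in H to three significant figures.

For a thin toroid, L = μ₀μᵣN²A/(2πR).
L = (4π×10⁻⁷)(3850)(2480)²(2.620×10^-4) / (2π×5.210×10^-2 m) = 23.82 H.

L ≈ 23.8 H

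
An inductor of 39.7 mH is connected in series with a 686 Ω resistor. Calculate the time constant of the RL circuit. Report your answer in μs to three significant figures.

τ = L/R = (3.970×10^-2 H)/(686 Ω) = 5.787×10^-5 s.

τ ≈ 57.9 μs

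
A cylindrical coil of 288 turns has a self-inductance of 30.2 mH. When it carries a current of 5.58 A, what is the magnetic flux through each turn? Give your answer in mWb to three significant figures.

Φ_B ≈ 0.585 mWb

From L = NΦ_B/I, the flux per turn is Φ_B = LI/N.
Φ_B = (3.020×10^-2 H)(5.58 A)/288 = 5.851×10^-4 Wb.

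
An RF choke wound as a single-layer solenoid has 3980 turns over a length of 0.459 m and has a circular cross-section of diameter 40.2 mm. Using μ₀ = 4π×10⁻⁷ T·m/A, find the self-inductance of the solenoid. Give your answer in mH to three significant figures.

A = π(d/2)² = π(2.010×10^-2 m)² = 1.269×10^-3 m².
For a long solenoid, L = μ₀N²A/ℓ.
L = (4π×10⁻⁷)(3980)²(1.269×10^-3)/(0.459 m) = 5.504×10^-2 H.

L ≈ 55.0 mH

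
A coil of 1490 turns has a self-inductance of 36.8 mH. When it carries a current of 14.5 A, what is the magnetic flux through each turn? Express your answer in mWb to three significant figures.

From L = NΦ_B/I, the flux per turn is Φ_B = LI/N.
Φ_B = (3.680×10^-2 H)(14.5 A)/1490 = 3.581×10^-4 Wb.

Φ_B ≈ 0.358 mWb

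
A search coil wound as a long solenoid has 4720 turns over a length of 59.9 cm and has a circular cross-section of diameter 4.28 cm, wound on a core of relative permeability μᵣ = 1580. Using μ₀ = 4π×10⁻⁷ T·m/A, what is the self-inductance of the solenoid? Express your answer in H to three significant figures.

L ≈ 106 H

A = π(d/2)² = π(2.140×10^-2 m)² = 1.439×10^-3 m².
For a long solenoid, L = μ₀μᵣN²A/ℓ.
L = (4π×10⁻⁷)(1580)(4720)²(1.439×10^-3)/(0.599 m) = 106.2 H.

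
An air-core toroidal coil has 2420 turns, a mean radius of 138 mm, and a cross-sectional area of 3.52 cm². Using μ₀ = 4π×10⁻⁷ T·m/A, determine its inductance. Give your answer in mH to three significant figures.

L ≈ 2.99 mH

For a thin toroid, L = μ₀N²A/(2πR).
L = (4π×10⁻⁷)(2420)²(3.520×10^-4) / (2π×0.138 m) = 2.988×10^-3 H.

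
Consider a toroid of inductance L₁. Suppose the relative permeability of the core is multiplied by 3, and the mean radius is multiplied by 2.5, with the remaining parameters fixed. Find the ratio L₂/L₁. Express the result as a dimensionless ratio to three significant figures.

L₂/L₁ = 1.20

For a toroid, L ∝ μᵣN²A/R.
L₂/L₁ = (3) × (2.5)^-1 = 1.20.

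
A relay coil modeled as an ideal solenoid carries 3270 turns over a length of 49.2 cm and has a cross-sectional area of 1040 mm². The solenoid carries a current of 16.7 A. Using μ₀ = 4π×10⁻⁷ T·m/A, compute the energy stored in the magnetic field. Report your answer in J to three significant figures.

U ≈ 3.96 J

A = 1040 mm² = 1.040×10^-3 m².
L = μ₀N²A/ℓ = (4π×10⁻⁷)(3270)²(1.040×10^-3)/(0.492) = 2.840×10^-2 H.
U = ½LI² = ½(2.840×10^-2)(16.7)² = 3.961 J.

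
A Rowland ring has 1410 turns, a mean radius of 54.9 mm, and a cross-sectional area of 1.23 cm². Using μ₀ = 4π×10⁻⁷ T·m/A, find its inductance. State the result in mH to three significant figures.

L ≈ 0.891 mH

For a thin toroid, L = μ₀N²A/(2πR).
L = (4π×10⁻⁷)(1410)²(1.230×10^-4) / (2π×5.490×10^-2 m) = 8.908×10^-4 H.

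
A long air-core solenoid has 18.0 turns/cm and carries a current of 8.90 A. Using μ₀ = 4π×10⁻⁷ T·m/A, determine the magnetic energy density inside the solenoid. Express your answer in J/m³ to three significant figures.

u ≈ 161 J/m³

B = μ₀nI = (4π×10⁻⁷)(1.800×10^3)(8.90) = 2.013×10^-2 T.
u = B²/(2μ₀) = (2.013×10^-2)²/(2×4π×10⁻⁷) = 161.3 J/m³.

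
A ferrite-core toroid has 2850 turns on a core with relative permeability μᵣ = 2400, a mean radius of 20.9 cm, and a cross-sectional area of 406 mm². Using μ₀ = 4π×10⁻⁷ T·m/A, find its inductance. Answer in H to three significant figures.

For a thin toroid, L = μ₀μᵣN²A/(2πR).
L = (4π×10⁻⁷)(2400)(2850)²(4.060×10^-4) / (2π×0.209 m) = 7.574 H.

L ≈ 7.57 H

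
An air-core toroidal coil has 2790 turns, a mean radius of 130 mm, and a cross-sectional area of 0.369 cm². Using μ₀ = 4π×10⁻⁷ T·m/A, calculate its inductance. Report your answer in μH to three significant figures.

For a thin toroid, L = μ₀N²A/(2πR).
L = (4π×10⁻⁷)(2790)²(3.690×10^-5) / (2π×0.13 m) = 4.419×10^-4 H.

L ≈ 442 μH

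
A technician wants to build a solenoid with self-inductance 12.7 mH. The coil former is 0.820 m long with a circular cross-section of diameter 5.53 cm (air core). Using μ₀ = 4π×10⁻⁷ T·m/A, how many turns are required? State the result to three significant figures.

N ≈ 1860 turns

A = π(d/2)² = π(2.765×10^-2 m)² = 2.402×10^-3 m².
From L = μ₀N²A/ℓ, N = √(Lℓ / (μ₀A)).
N = √[(1.270×10^-2)(0.82) / ((4π×10⁻⁷)×2.402×10^-3)] = √(3.450×10^6) ≈ 1857.5.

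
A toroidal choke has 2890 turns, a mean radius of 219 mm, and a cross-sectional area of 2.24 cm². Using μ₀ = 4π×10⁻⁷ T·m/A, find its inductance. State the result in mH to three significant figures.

L ≈ 1.71 mH

For a thin toroid, L = μ₀N²A/(2πR).
L = (4π×10⁻⁷)(2890)²(2.240×10^-4) / (2π×0.219 m) = 1.709×10^-3 H.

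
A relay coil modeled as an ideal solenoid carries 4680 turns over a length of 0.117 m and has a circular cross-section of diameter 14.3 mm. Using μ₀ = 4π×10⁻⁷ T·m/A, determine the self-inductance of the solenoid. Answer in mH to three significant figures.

A = π(d/2)² = π(7.150×10^-3 m)² = 1.606×10^-4 m².
For a long solenoid, L = μ₀N²A/ℓ.
L = (4π×10⁻⁷)(4680)²(1.606×10^-4)/(0.117 m) = 3.778×10^-2 H.

L ≈ 37.8 mH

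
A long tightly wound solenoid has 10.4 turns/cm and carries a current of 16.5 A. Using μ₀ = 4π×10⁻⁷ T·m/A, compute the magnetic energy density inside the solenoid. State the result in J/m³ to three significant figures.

B = μ₀nI = (4π×10⁻⁷)(1.040×10^3)(16.5) = 2.156×10^-2 T.
u = B²/(2μ₀) = (2.156×10^-2)²/(2×4π×10⁻⁷) = 185 J/m³.

u ≈ 185 J/m³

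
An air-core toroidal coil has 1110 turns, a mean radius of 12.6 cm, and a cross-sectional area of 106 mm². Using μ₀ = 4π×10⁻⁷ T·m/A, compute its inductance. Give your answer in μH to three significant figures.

L ≈ 207 μH

For a thin toroid, L = μ₀N²A/(2πR).
L = (4π×10⁻⁷)(1110)²(1.060×10^-4) / (2π×0.126 m) = 2.073×10^-4 H.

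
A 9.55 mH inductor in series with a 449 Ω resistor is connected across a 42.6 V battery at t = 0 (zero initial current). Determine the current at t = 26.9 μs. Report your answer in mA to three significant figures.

τ = L/R = 9.550×10^-3/449 = 2.127×10^-5 s; final current I_∞ = ε/R = 42.6/449 = 9.488×10^-2 A.
I(t) = I_∞(1 − e^(−t/τ)) with t/τ = 1.265.
I = (9.488×10^-2)(1 − e^(−1.265)) = 6.809×10^-2 A.

I ≈ 68.1 mA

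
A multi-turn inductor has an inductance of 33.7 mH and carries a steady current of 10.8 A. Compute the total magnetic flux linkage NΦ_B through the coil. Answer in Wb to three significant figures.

NΦ_B ≈ 0.364 Wb

From L = NΦ_B/I, the flux linkage is NΦ_B = LI.
NΦ_B = (3.370×10^-2 H)(10.8 A) = 0.364 Wb.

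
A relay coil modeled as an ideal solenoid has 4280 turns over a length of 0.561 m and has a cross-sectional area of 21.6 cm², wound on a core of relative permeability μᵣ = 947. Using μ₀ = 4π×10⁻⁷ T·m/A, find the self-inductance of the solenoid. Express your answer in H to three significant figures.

A = 21.6 cm² = 2.160×10^-3 m².
For a long solenoid, L = μ₀μᵣN²A/ℓ.
L = (4π×10⁻⁷)(947)(4280)²(2.160×10^-3)/(0.561 m) = 83.93 H.

L ≈ 83.9 H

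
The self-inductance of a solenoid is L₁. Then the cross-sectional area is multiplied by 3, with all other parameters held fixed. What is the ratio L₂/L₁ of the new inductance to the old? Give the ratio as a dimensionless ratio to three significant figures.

L₂/L₁ = 3.00

For a solenoid, L ∝ μᵣN²A/ℓ.
L₂/L₁ = (3) = 3.00.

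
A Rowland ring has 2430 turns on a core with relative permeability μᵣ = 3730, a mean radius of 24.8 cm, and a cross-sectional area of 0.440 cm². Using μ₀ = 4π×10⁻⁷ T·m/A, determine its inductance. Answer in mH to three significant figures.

L ≈ 782 mH

For a thin toroid, L = μ₀μᵣN²A/(2πR).
L = (4π×10⁻⁷)(3730)(2430)²(4.400×10^-5) / (2π×0.248 m) = 0.7815 H.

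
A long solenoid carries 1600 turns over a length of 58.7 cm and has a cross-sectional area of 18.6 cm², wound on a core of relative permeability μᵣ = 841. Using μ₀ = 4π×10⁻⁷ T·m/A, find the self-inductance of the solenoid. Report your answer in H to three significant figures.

L ≈ 8.57 H

A = 18.6 cm² = 1.860×10^-3 m².
For a long solenoid, L = μ₀μᵣN²A/ℓ.
L = (4π×10⁻⁷)(841)(1600)²(1.860×10^-3)/(0.587 m) = 8.573 H.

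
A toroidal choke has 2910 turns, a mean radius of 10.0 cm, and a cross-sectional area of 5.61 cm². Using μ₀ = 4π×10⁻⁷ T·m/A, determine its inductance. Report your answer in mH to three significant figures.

L ≈ 9.50 mH

For a thin toroid, L = μ₀N²A/(2πR).
L = (4π×10⁻⁷)(2910)²(5.610×10^-4) / (2π×0.1 m) = 9.501×10^-3 H.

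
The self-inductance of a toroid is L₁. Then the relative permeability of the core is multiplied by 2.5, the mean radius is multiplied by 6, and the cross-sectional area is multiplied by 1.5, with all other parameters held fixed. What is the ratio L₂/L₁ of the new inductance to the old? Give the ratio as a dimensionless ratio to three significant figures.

For a toroid, L ∝ μᵣN²A/R.
L₂/L₁ = (2.5) × (6)^-1 × (1.5) = 0.625.

L₂/L₁ = 0.625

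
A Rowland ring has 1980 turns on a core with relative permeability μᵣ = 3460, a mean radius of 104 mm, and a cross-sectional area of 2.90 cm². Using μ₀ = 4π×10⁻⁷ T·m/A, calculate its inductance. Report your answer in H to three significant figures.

For a thin toroid, L = μ₀μᵣN²A/(2πR).
L = (4π×10⁻⁷)(3460)(1980)²(2.900×10^-4) / (2π×0.104 m) = 7.5649 H.

L ≈ 7.56 H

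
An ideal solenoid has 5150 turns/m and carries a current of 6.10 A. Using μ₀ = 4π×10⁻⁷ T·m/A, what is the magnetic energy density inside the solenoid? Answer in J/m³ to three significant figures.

B = μ₀nI = (4π×10⁻⁷)(5.150×10^3)(6.10) = 3.948×10^-2 T.
u = B²/(2μ₀) = (3.948×10^-2)²/(2×4π×10⁻⁷) = 620.1 J/m³.

u ≈ 620 J/m³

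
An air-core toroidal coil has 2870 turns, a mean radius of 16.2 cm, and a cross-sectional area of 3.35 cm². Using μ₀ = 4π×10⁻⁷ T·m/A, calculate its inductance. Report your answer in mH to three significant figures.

For a thin toroid, L = μ₀N²A/(2πR).
L = (4π×10⁻⁷)(2870)²(3.350×10^-4) / (2π×0.162 m) = 3.407×10^-3 H.

L ≈ 3.41 mH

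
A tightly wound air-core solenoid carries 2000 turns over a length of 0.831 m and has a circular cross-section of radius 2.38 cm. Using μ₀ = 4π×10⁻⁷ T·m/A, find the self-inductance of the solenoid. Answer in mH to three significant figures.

A = πr² = π(2.380×10^-2 m)² = 1.780×10^-3 m².
For a long solenoid, L = μ₀N²A/ℓ.
L = (4π×10⁻⁷)(2000)²(1.780×10^-3)/(0.831 m) = 1.076×10^-2 H.

L ≈ 10.8 mH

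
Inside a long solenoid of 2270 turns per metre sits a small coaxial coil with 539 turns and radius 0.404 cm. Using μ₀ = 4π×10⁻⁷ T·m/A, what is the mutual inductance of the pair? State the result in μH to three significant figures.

M ≈ 78.8 μH

The outer solenoid produces a uniform field B₁ = μ₀n₁I₁ across the inner coil,
so the flux linkage is N₂Φ = N₂B₁A₂ = μ₀n₁N₂A₂·I₁, giving M = μ₀n₁N₂A₂.
A₂ = πr² = π(4.040×10^-3 m)² = 5.128×10^-5 m².
M = (4π×10⁻⁷)(2270)(539)(5.128×10^-5) = 7.884×10^-5 H.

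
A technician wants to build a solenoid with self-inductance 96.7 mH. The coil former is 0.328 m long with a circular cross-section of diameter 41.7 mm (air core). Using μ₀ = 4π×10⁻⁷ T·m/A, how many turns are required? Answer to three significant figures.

A = π(d/2)² = π(2.085×10^-2 m)² = 1.366×10^-3 m².
From L = μ₀N²A/ℓ, N = √(Lℓ / (μ₀A)).
N = √[(9.670×10^-2)(0.328) / ((4π×10⁻⁷)×1.366×10^-3)] = √(1.848×10^7) ≈ 4299.0.

N ≈ 4300 turns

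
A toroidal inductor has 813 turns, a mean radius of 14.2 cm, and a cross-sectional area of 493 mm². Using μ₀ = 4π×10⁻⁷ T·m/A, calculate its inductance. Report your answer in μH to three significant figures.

L ≈ 459 μH

For a thin toroid, L = μ₀N²A/(2πR).
L = (4π×10⁻⁷)(813)²(4.930×10^-4) / (2π×0.142 m) = 4.590×10^-4 H.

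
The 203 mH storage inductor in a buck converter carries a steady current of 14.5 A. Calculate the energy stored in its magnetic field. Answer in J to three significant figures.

U ≈ 21.3 J

Stored magnetic energy: U = ½LI².
U = ½(0.203 H)(14.5 A)² = 21.34 J.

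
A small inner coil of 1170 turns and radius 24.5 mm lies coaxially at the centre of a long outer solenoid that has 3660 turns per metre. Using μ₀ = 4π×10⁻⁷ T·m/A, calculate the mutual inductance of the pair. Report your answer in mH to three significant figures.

M ≈ 10.1 mH

The outer solenoid produces a uniform field B₁ = μ₀n₁I₁ across the inner coil,
so the flux linkage is N₂Φ = N₂B₁A₂ = μ₀n₁N₂A₂·I₁, giving M = μ₀n₁N₂A₂.
A₂ = πr² = π(2.450×10^-2 m)² = 1.886×10^-3 m².
M = (4π×10⁻⁷)(3660)(1170)(1.886×10^-3) = 1.0147×10^-2 H.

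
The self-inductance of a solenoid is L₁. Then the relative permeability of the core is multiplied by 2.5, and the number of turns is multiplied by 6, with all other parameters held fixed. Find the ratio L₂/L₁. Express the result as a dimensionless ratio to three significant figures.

L₂/L₁ = 90.0

For a solenoid, L ∝ μᵣN²A/ℓ.
L₂/L₁ = (2.5) × (6)^2 = 90.0.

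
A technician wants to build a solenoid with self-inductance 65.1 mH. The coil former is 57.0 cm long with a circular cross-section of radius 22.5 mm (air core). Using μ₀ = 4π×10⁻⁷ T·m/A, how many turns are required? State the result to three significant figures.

A = πr² = π(2.250×10^-2 m)² = 1.590×10^-3 m².
From L = μ₀N²A/ℓ, N = √(Lℓ / (μ₀A)).
N = √[(6.510×10^-2)(0.57) / ((4π×10⁻⁷)×1.590×10^-3)] = √(1.857×10^7) ≈ 4308.9.

N ≈ 4310 turns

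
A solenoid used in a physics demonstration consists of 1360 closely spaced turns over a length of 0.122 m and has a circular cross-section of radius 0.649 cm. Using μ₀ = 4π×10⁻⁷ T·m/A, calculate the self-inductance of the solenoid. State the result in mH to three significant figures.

A = πr² = π(6.490×10^-3 m)² = 1.323×10^-4 m².
For a long solenoid, L = μ₀N²A/ℓ.
L = (4π×10⁻⁷)(1360)²(1.323×10^-4)/(0.122 m) = 2.521×10^-3 H.

L ≈ 2.52 mH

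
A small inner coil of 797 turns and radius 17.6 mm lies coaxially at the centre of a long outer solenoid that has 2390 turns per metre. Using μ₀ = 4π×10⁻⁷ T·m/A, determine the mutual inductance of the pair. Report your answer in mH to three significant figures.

The outer solenoid produces a uniform field B₁ = μ₀n₁I₁ across the inner coil,
so the flux linkage is N₂Φ = N₂B₁A₂ = μ₀n₁N₂A₂·I₁, giving M = μ₀n₁N₂A₂.
A₂ = πr² = π(1.760×10^-2 m)² = 9.731×10^-4 m².
M = (4π×10⁻⁷)(2390)(797)(9.731×10^-4) = 2.329×10^-3 H.

M ≈ 2.33 mH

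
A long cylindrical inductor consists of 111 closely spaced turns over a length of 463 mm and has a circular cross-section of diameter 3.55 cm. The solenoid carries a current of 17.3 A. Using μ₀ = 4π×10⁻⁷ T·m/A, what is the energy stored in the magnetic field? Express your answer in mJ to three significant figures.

U ≈ 4.95 mJ

A = π(d/2)² = π(1.775×10^-2 m)² = 9.898×10^-4 m².
L = μ₀N²A/ℓ = (4π×10⁻⁷)(111)²(9.898×10^-4)/(0.463) = 3.310×10^-5 H.
U = ½LI² = ½(3.310×10^-5)(17.3)² = 4.953×10^-3 J.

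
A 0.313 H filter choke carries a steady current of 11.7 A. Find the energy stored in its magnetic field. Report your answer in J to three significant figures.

U ≈ 21.4 J

Stored magnetic energy: U = ½LI².
U = ½(0.313 H)(11.7 A)² = 21.42 J.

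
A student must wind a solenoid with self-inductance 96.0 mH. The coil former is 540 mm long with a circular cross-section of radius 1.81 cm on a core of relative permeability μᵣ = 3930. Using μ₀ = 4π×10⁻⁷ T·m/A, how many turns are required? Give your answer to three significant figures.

N ≈ 101 turns

A = πr² = π(1.810×10^-2 m)² = 1.029×10^-3 m².
From L = μ₀μᵣN²A/ℓ, N = √(Lℓ / (μ₀μᵣA)).
N = √[(9.600×10^-2)(0.54) / ((4π×10⁻⁷)(3930)×1.029×10^-3)] = √(1.020×10^4) ≈ 101.0.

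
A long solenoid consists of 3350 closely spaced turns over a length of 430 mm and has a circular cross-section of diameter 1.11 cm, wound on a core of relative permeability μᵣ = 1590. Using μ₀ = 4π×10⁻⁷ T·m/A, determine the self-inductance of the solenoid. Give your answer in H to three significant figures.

A = π(d/2)² = π(5.550×10^-3 m)² = 9.677×10^-5 m².
For a long solenoid, L = μ₀μᵣN²A/ℓ.
L = (4π×10⁻⁷)(1590)(3350)²(9.677×10^-5)/(0.43 m) = 5.046 H.

L ≈ 5.05 H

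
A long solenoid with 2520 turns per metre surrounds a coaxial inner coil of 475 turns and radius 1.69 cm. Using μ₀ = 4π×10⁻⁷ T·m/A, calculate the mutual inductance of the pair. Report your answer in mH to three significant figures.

The outer solenoid produces a uniform field B₁ = μ₀n₁I₁ across the inner coil,
so the flux linkage is N₂Φ = N₂B₁A₂ = μ₀n₁N₂A₂·I₁, giving M = μ₀n₁N₂A₂.
A₂ = πr² = π(1.690×10^-2 m)² = 8.973×10^-4 m².
M = (4π×10⁻⁷)(2520)(475)(8.973×10^-4) = 1.350×10^-3 H.

M ≈ 1.35 mH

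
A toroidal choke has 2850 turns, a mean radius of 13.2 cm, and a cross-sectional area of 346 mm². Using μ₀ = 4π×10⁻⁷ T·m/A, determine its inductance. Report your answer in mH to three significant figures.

L ≈ 4.26 mH

For a thin toroid, L = μ₀N²A/(2πR).
L = (4π×10⁻⁷)(2850)²(3.460×10^-4) / (2π×0.132 m) = 4.258×10^-3 H.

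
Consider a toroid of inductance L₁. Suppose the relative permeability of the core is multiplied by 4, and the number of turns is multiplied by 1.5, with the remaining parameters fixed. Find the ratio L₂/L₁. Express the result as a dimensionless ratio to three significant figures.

L₂/L₁ = 9.00

For a toroid, L ∝ μᵣN²A/R.
L₂/L₁ = (4) × (1.5)^2 = 9.00.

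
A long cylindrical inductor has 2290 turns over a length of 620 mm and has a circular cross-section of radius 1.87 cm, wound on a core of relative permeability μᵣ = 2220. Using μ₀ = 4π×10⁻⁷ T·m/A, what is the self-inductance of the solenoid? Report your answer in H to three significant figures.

A = πr² = π(1.870×10^-2 m)² = 1.099×10^-3 m².
For a long solenoid, L = μ₀μᵣN²A/ℓ.
L = (4π×10⁻⁷)(2220)(2290)²(1.099×10^-3)/(0.62 m) = 25.92 H.

L ≈ 25.9 H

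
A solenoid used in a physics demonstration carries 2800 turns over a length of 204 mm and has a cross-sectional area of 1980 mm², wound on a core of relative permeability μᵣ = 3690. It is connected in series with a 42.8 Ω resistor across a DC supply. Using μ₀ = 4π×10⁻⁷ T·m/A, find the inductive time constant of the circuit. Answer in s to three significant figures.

τ ≈ 8.24 s

A = 1980 mm² = 1.980×10^-3 m².
L = μ₀μᵣN²A/ℓ = (4π×10⁻⁷)(3690)(2800)²(1.980×10^-3)/(0.204) = 352.8 H.
τ = L/R = (352.8)/(42.8) = 8.244 s.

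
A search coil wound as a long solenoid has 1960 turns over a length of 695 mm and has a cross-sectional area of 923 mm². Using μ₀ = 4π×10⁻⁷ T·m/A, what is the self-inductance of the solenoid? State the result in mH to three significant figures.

A = 923 mm² = 9.230×10^-4 m².
For a long solenoid, L = μ₀N²A/ℓ.
L = (4π×10⁻⁷)(1960)²(9.230×10^-4)/(0.695 m) = 6.411×10^-3 H.

L ≈ 6.41 mH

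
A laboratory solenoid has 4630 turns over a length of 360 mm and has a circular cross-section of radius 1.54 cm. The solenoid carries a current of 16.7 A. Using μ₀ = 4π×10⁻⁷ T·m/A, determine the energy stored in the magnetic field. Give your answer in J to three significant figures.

A = πr² = π(1.540×10^-2 m)² = 7.451×10^-4 m².
L = μ₀N²A/ℓ = (4π×10⁻⁷)(4630)²(7.451×10^-4)/(0.36) = 5.575×10^-2 H.
U = ½LI² = ½(5.575×10^-2)(16.7)² = 7.774 J.

U ≈ 7.77 J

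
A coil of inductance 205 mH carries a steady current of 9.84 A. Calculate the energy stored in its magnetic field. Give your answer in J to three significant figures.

U ≈ 9.92 J

Stored magnetic energy: U = ½LI².
U = ½(0.205 H)(9.84 A)² = 9.9246 J.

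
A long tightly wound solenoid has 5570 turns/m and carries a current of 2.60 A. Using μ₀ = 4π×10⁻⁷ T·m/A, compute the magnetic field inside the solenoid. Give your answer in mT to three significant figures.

Inside a long solenoid, B = μ₀nI.
B = (4π×10⁻⁷)(5.570×10^3 m⁻¹)(2.60 A) = 1.820×10^-2 T.

B ≈ 18.2 mT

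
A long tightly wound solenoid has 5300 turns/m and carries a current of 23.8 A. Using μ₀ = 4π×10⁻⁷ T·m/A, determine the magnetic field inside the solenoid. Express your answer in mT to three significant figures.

Inside a long solenoid, B = μ₀nI.
B = (4π×10⁻⁷)(5.300×10^3 m⁻¹)(23.8 A) = 0.1585 T.

B ≈ 159 mT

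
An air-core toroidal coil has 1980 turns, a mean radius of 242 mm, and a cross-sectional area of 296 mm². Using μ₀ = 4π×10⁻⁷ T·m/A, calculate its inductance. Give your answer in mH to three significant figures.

For a thin toroid, L = μ₀N²A/(2πR).
L = (4π×10⁻⁷)(1980)²(2.960×10^-4) / (2π×0.242 m) = 9.590×10^-4 H.

L ≈ 0.959 mH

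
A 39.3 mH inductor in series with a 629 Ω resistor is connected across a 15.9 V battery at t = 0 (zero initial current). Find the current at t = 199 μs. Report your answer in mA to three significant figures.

I ≈ 24.2 mA

τ = L/R = 3.930×10^-2/629 = 6.248×10^-5 s; final current I_∞ = ε/R = 15.9/629 = 2.528×10^-2 A.
I(t) = I_∞(1 − e^(−t/τ)) with t/τ = 3.185.
I = (2.528×10^-2)(1 − e^(−3.185)) = 2.423×10^-2 A.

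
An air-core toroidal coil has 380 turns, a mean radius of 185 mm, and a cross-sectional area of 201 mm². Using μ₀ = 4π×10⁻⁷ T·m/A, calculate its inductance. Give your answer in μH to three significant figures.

For a thin toroid, L = μ₀N²A/(2πR).
L = (4π×10⁻⁷)(380)²(2.010×10^-4) / (2π×0.185 m) = 3.138×10^-5 H.

L ≈ 31.4 μH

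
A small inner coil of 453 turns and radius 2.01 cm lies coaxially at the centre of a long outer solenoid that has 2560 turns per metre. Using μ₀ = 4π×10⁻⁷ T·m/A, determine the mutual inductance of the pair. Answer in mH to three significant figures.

The outer solenoid produces a uniform field B₁ = μ₀n₁I₁ across the inner coil,
so the flux linkage is N₂Φ = N₂B₁A₂ = μ₀n₁N₂A₂·I₁, giving M = μ₀n₁N₂A₂.
A₂ = πr² = π(2.010×10^-2 m)² = 1.269×10^-3 m².
M = (4π×10⁻⁷)(2560)(453)(1.269×10^-3) = 1.850×10^-3 H.

M ≈ 1.85 mH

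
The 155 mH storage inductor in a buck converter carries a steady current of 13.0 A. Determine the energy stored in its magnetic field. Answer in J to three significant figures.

U ≈ 13.1 J

Stored magnetic energy: U = ½LI².
U = ½(0.155 H)(13.0 A)² = 13.1 J.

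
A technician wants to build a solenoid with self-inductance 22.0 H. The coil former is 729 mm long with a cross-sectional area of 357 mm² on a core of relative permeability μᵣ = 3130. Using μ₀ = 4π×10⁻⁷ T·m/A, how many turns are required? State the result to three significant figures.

A = 357 mm² = 3.570×10^-4 m².
From L = μ₀μᵣN²A/ℓ, N = √(Lℓ / (μ₀μᵣA)).
N = √[(22)(0.729) / ((4π×10⁻⁷)(3130)×3.570×10^-4)] = √(1.142×10^7) ≈ 3379.6.

N ≈ 3380 turns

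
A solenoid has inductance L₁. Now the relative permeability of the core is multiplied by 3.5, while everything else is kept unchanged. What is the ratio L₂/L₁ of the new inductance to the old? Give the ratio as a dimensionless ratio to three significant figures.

L₂/L₁ = 3.50

For a solenoid, L ∝ μᵣN²A/ℓ.
L₂/L₁ = (3.5) = 3.50.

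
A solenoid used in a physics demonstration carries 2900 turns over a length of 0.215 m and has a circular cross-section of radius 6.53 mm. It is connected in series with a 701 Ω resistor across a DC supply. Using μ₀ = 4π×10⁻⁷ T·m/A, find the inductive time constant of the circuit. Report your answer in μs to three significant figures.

A = πr² = π(6.530×10^-3 m)² = 1.340×10^-4 m².
L = μ₀N²A/ℓ = (4π×10⁻⁷)(2900)²(1.340×10^-4)/(0.215) = 6.5848×10^-3 H.
τ = L/R = (6.5848×10^-3)/(701) = 9.393×10^-6 s.

τ ≈ 9.39 μs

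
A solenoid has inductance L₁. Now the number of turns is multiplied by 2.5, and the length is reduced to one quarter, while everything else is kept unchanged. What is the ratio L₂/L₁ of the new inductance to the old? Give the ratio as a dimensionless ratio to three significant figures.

L₂/L₁ = 25.0

For a solenoid, L ∝ μᵣN²A/ℓ.
L₂/L₁ = (2.5)^2 × (0.25)^-1 = 25.0.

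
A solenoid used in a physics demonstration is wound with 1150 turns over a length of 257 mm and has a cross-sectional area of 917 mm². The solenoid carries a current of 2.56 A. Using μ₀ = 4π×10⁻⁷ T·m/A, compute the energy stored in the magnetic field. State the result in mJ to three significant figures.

A = 917 mm² = 9.170×10^-4 m².
L = μ₀N²A/ℓ = (4π×10⁻⁷)(1150)²(9.170×10^-4)/(0.257) = 5.930×10^-3 H.
U = ½LI² = ½(5.930×10^-3)(2.56)² = 1.943×10^-2 J.

U ≈ 19.4 mJ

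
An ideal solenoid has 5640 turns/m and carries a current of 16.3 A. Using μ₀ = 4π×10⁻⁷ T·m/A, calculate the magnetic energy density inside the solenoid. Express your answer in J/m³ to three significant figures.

u ≈ 5310 J/m³

B = μ₀nI = (4π×10⁻⁷)(5.640×10^3)(16.3) = 0.1155 T.
u = B²/(2μ₀) = (0.1155)²/(2×4π×10⁻⁷) = 5.310×10^3 J/m³.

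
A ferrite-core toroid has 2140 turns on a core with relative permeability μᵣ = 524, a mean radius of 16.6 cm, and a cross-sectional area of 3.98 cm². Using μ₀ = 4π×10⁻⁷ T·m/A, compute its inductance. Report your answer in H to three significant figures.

L ≈ 1.15 H

For a thin toroid, L = μ₀μᵣN²A/(2πR).
L = (4π×10⁻⁷)(524)(2140)²(3.980×10^-4) / (2π×0.166 m) = 1.151 H.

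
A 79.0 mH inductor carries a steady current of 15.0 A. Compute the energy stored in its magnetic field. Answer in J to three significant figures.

U ≈ 8.89 J

Stored magnetic energy: U = ½LI².
U = ½(7.900×10^-2 H)(15.0 A)² = 8.887 J.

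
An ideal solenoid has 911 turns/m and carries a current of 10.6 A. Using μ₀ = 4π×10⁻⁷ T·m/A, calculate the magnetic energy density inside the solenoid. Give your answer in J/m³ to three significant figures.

B = μ₀nI = (4π×10⁻⁷)(911)(10.6) = 1.213×10^-2 T.
u = B²/(2μ₀) = (1.213×10^-2)²/(2×4π×10⁻⁷) = 58.59 J/m³.

u ≈ 58.6 J/m³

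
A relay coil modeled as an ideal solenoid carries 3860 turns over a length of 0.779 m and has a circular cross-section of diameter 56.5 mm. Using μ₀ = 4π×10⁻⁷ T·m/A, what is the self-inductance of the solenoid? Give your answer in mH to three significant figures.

L ≈ 60.3 mH

A = π(d/2)² = π(2.825×10^-2 m)² = 2.507×10^-3 m².
For a long solenoid, L = μ₀N²A/ℓ.
L = (4π×10⁻⁷)(3860)²(2.507×10^-3)/(0.779 m) = 6.026×10^-2 H.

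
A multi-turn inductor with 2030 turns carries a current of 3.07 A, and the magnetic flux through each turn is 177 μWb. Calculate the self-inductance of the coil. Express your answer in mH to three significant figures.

L ≈ 117 mH

Self-inductance is defined by L = NΦ_B/I (flux linkage over current).
L = (2030)(1.770×10^-4 Wb)/(3.07 A) = 0.117 H.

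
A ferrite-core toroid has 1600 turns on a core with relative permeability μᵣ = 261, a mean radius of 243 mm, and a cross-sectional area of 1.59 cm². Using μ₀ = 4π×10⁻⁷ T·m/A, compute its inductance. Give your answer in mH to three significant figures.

For a thin toroid, L = μ₀μᵣN²A/(2πR).
L = (4π×10⁻⁷)(261)(1600)²(1.590×10^-4) / (2π×0.243 m) = 8.744×10^-2 H.

L ≈ 87.4 mH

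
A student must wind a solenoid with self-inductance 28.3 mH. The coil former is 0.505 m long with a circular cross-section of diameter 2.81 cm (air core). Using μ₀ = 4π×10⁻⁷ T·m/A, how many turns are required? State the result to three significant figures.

A = π(d/2)² = π(1.405×10^-2 m)² = 6.202×10^-4 m².
From L = μ₀N²A/ℓ, N = √(Lℓ / (μ₀A)).
N = √[(2.830×10^-2)(0.505) / ((4π×10⁻⁷)×6.202×10^-4)] = √(1.834×10^7) ≈ 4282.4.

N ≈ 4280 turns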